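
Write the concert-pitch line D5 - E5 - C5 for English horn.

A5 B5 G5

The English horn sounds a perfect fifth below written, so the written part must be a perfect fifth above concert — transpose each note up.
D5 to A5
E5 to B5
C5 to G5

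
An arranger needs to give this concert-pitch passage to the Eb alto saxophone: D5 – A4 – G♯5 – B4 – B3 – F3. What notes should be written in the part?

B5 F#5 E#6 G#5 G#4 D4

Written C4 sounds as Eb3 on the Eb alto saxophone, so concert pitches are written a major sixth up.
D5 gives B5
A4 gives F#5
G#5 gives E#6
B4 gives G#5
B3 gives G#4
F3 gives D4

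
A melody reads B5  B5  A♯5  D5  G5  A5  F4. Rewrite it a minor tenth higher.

B5 gives D7
B5 gives D7
A#5 gives C#7
D5 gives F6
G5 gives Bb6
A5 gives C7
F4 gives Ab5

D7 D7 C#7 F6 Bb6 C7 Ab5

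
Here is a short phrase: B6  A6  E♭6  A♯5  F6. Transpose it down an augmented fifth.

Eb6 Db6 Abb5 D5 Bbb5

B6 gives Eb6
A6 gives Db6
Eb6 gives Abb5
A#5 gives D5
F6 gives Bbb5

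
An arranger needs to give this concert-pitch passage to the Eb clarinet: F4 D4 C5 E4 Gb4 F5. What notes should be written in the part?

D4 B3 A4 C#4 Eb4 D5

The Eb clarinet sounds a minor third above written, so the written part must be a minor third below concert — transpose each note down.
F4 becomes D4
D4 becomes B3
C5 becomes A4
E4 becomes C#4
Gb4 becomes Eb4
F5 becomes D5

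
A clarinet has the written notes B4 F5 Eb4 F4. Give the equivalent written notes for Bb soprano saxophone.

A#4 E5 D4 E4

First find concert pitch: the A clarinet sounds a minor third below written, so B4 F5 Eb4 F4 sounds G#4 D5 C4 D4.
Then write for Bb soprano saxophone: it sounds a major second below written, so the part must be a major second above concert.
G#4 → A#4
D5 → E5
C4 → D4
D4 → E4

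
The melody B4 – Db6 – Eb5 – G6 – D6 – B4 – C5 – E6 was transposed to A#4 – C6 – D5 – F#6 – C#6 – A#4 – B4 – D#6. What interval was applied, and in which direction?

down a minor second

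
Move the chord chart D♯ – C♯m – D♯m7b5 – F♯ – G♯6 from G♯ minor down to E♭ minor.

Bb Abm Bbm7b5 Db Eb6

G♯ minor down to E♭ minor is an augmented third; each chord root moves by that interval while the quality stays the same.
D♯: root D♯ down an augmented third → Bb, giving Bb.
C♯m: root C♯ down an augmented third → Ab, giving Abm.
D♯m7b5: root D♯ down an augmented third → Bb, giving Bbm7b5.
F♯: root F♯ down an augmented third → Db, giving Db.
G♯6: root G♯ down an augmented third → Eb, giving Eb6.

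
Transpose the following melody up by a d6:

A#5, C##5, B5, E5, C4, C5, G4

F6 A5 Gb6 Cb6 Abb4 Abb5 Ebb5

A#5: a sixth up reaches F, and 7 semitones makes it F6.
A diminished sixth up from C##5 gives A5.
A diminished sixth up from B5 gives Gb6.
A diminished sixth up from E5 gives Cb6.
C4 up a diminished sixth is Abb4.
C5 up a diminished sixth is Abb5.
A diminished sixth up from G4 gives Ebb5.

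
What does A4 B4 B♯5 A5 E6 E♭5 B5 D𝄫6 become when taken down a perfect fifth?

D4 E4 E#5 D5 A5 Ab4 E5 Gbb5

A4 becomes D4
B4 becomes E4
B#5 becomes E#5
A5 becomes D5
E6 becomes A5
Eb5 becomes Ab4
B5 becomes E5
Dbb6 becomes Gbb5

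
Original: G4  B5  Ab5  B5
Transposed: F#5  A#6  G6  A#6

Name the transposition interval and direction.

Take the first pair: G4 → F#5. G to F spans 7 letter names, so the interval is some kind of seventh.
G4 to F#5 is 11 semitones, which makes it a major seventh; the second version is higher, so the direction is up.
Checking another pair — B5 → A#6 — gives the same interval.

up a major seventh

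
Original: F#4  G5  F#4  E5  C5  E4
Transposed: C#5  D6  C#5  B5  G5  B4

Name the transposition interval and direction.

up a perfect fifth

From F#4 to C#5 is 5 letter names — a fifth of some quality.
F#4 to C#5 is 7 semitones, which makes it a perfect fifth; the second version is higher, so the direction is up.
Checking another pair — E4 → B4 — gives the same interval.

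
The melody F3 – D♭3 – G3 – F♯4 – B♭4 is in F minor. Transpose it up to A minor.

A3 F3 B3 A#4 D5

From F up to A is a major third; apply that to each pitch.
F3 gives A3
Db3 gives F3
G3 gives B3
F#4 gives A#4
Bb4 gives D5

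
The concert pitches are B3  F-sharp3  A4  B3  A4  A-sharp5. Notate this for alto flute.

E4 B3 D5 E4 D5 D#6

The alto flute sounds a perfect fourth below written, so the written part must be a perfect fourth above concert — transpose each note up.
B3 becomes E4
F#3 becomes B3
A4 becomes D5
B3 becomes E4
A4 becomes D5
A#5 becomes D#6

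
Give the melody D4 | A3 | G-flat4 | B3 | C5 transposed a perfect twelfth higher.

A5 E5 Db6 F#5 G6

D4 up a perfect twelfth is A5.
A perfect twelfth up from A3 gives E5.
Gb4: a twelfth up reaches D, and 19 semitones makes it Db6.
A perfect twelfth up from B3 gives F#5.
C5: a twelfth up reaches G, and 19 semitones makes it G6.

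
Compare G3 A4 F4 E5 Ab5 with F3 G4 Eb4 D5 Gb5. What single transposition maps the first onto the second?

Take the first pair: G3 → F3. G to F spans 2 letter names, so the interval is some kind of second.
F3 to G3 is 2 semitones, which makes it a major second; the second version is lower, so the direction is down.
Checking another pair — Ab5 → Gb5 — gives the same interval.

down a major second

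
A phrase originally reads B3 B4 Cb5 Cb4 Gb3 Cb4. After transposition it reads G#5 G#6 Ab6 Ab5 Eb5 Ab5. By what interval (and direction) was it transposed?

up a major thirteenth

Take the first pair: B3 → G#5. B to G spans 13 letter names, so the interval is some kind of thirteenth.
B3 to G#5 is 21 semitones, which makes it a major thirteenth; the second version is higher, so the direction is up.
Checking another pair — Cb4 → Ab5 — gives the same interval.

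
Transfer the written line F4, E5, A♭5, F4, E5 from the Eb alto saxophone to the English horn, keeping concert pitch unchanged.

First find concert pitch: the Eb alto saxophone sounds a major sixth below written, so F4 E5 A♭5 F4 E5 sounds Ab3 G4 Cb5 Ab3 G4.
Then write for English horn: it sounds a perfect fifth below written, so the part must be a perfect fifth above concert.
Ab3 → Eb4
G4 → D5
Cb5 → Gb5
Ab3 → Eb4
G4 → D5

Eb4 D5 Gb5 Eb4 D5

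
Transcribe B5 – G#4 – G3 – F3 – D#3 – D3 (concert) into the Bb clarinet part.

The Bb clarinet sounds a major second below written, so the written part must be a major second above concert — transpose each note up.
B5 to C#6
G#4 to A#4
G3 to A3
F3 to G3
D#3 to E#3
D3 to E3

C#6 A#4 A3 G3 E#3 E3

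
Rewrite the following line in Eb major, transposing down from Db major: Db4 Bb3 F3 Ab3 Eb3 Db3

Db major to Eb major down is a minor seventh, so every note moves down by that interval.
Db4 gives Eb3
Bb3 gives C3
F3 gives G2
Ab3 gives Bb2
Eb3 gives F2
Db3 gives Eb2

Eb3 C3 G2 Bb2 F2 Eb2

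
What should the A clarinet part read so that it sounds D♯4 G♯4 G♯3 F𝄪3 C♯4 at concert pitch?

The A clarinet sounds a minor third below written, so the written part must be a minor third above concert — transpose each note up.
D#4 gives F#4
G#4 gives B4
G#3 gives B3
F##3 gives A#3
C#4 gives E4

F#4 B4 B3 A#3 E4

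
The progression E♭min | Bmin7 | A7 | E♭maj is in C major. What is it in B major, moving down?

Dmin A#min7 G#7 Dmaj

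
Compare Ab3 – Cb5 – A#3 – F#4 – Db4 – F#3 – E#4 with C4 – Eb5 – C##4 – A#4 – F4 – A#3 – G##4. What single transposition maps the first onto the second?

From Ab3 to C4 is 3 letter names — a third of some quality.
Ab3 to C4 is 4 semitones, which makes it a major third; the second version is higher, so the direction is up.
Checking another pair — E#4 → G##4 — gives the same interval.

up a major third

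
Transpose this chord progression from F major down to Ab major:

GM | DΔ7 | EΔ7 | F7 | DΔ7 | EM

BbM FΔ7 GΔ7 Ab7 FΔ7 GM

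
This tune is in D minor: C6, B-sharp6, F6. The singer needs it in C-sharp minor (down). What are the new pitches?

B5 A##6 E6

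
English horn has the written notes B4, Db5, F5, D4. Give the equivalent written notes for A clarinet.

First find concert pitch: the English horn sounds a perfect fifth below written, so B4 Db5 F5 D4 sounds E4 Gb4 Bb4 G3.
Then write for A clarinet: it sounds a minor third below written, so the part must be a minor third above concert.
E4 → G4
Gb4 → Bbb4
Bb4 → Db5
G3 → Bb3

G4 Bbb4 Db5 Bb3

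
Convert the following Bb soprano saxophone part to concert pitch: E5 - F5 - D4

D5 Eb5 C4

The Bb soprano saxophone sounds a major second below written, so transpose each written note down a major second.
E5 gives D5
F5 gives Eb5
D4 gives C4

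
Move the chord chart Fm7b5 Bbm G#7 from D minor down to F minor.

Abm7b5 Dbm B7

D minor down to F minor is a major sixth; each chord root moves by that interval while the quality stays the same.
Fm7b5: root F down a major sixth → Ab, giving Abm7b5.
Bbm: root Bb down a major sixth → Db, giving Dbm.
G#7: root G# down a major sixth → B, giving B7.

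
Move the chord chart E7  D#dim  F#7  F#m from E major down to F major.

F7 Edim G7 Gm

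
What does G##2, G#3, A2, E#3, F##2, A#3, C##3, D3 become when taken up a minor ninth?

A#3 A4 Bb3 F#4 G#3 B4 D#4 Eb4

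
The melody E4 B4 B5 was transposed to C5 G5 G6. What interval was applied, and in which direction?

From E4 to C5 is 6 letter names — a sixth of some quality.
E4 to C5 is 8 semitones, which makes it a minor sixth; the second version is higher, so the direction is up.
Checking another pair — B5 → G6 — gives the same interval.

up a minor sixth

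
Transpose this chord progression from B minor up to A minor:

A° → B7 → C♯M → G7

G° A7 BM F7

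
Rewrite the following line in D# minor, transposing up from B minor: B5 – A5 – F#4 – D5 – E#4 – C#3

D#6 C#6 A#4 F#5 G##4 E#3

From B up to D# is a major third; apply that to each pitch.
B5 becomes D#6
A5 becomes C#6
F#4 becomes A#4
D5 becomes F#5
E#4 becomes G##4
C#3 becomes E#3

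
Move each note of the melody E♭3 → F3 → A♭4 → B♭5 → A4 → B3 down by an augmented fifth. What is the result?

Eb3 to Abb2
F3 to Bbb2
Ab4 to Dbb4
Bb5 to Ebb5
A4 to Db4
B3 to Eb3

Abb2 Bbb2 Dbb4 Ebb5 Db4 Eb3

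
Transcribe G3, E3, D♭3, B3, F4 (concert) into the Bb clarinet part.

A3 F#3 Eb3 C#4 G4

The Bb clarinet sounds a major second below written, so the written part must be a major second above concert — transpose each note up.
G3 → A3
E3 → F#3
Db3 → Eb3
B3 → C#4
F4 → G4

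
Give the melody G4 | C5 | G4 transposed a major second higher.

G4 -> A4
C5 -> D5
G4 -> A4

A4 D5 A4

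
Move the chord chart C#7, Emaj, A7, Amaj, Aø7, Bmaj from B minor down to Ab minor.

Bb7 Dbmaj Gb7 Gbmaj Gbø7 Abmaj

B minor down to Ab minor is an augmented second; each chord root moves by that interval while the quality stays the same.
C#7: root C# down an augmented second → Bb, giving Bb7.
Emaj: root E down an augmented second → Db, giving Dbmaj.
A7: root A down an augmented second → Gb, giving Gb7.
Amaj: root A down an augmented second → Gb, giving Gbmaj.
Aø7: root A down an augmented second → Gb, giving Gbø7.
Bmaj: root B down an augmented second → Ab, giving Abmaj.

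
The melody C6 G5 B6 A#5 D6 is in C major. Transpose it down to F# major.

F#5 C#5 E#6 D##5 G#5

From C down to F# is a diminished fifth; apply that to each pitch.
C6 becomes F#5
G5 becomes C#5
B6 becomes E#6
A#5 becomes D##5
D6 becomes G#5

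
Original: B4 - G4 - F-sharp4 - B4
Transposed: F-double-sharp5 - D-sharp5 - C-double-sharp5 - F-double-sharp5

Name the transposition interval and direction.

up an augmented fifth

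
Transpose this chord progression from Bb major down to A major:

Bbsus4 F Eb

Asus4 E D

Bb major down to A major is a minor second; each chord root moves by that interval while the quality stays the same.
Bbsus4: root Bb down a minor second → A, giving Asus4.
F: root F down a minor second → E, giving E.
Eb: root Eb down a minor second → D, giving D.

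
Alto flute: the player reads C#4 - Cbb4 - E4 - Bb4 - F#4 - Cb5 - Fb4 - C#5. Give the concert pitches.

G#3 Gbb3 B3 F4 C#4 Gb4 Cb4 G#4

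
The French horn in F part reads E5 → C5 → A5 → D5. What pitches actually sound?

A4 F4 D5 G4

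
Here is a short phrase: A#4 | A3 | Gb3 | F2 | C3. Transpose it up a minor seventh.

G#5 G4 Fb4 Eb3 Bb3

A#4: a seventh up reaches G, and 10 semitones makes it G#5.
A3 up a minor seventh is G4.
Gb3: a seventh up reaches F, and 10 semitones makes it Fb4.
A minor seventh up from F2 gives Eb3.
C3: a seventh up reaches B, and 10 semitones makes it Bb3.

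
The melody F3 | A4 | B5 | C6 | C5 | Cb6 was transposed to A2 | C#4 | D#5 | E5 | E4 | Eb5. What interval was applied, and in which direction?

down a minor sixth

From F3 to A2 is 6 letter names — a sixth of some quality.
A2 to F3 is 8 semitones, which makes it a minor sixth; the second version is lower, so the direction is down.
Checking another pair — Cb6 → Eb5 — gives the same interval.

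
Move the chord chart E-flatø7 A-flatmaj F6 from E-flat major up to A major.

Aø7 Dmaj B6

E-flat major up to A major is an augmented fourth; each chord root moves by that interval while the quality stays the same.
E-flatø7: root E-flat up an augmented fourth → A, giving Aø7.
A-flatmaj: root A-flat up an augmented fourth → D, giving Dmaj.
F6: root F up an augmented fourth → B, giving B6.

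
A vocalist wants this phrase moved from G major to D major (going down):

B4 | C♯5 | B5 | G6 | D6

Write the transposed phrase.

F#4 G#4 F#5 D6 A5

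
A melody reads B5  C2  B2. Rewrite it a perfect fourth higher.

E6 F2 E3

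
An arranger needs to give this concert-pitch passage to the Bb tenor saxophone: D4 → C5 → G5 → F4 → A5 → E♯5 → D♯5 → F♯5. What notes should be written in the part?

E5 D6 A6 G5 B6 F##6 E#6 G#6

Written C4 sounds as Bb2 on the Bb tenor saxophone, so concert pitches are written a major ninth up.
D4 to E5
C5 to D6
G5 to A6
F4 to G5
A5 to B6
E#5 to F##6
D#5 to E#6
F#5 to G#6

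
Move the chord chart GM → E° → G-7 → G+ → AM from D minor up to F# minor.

BM G#° B-7 B+ C#M

D minor up to F# minor is a major third; each chord root moves by that interval while the quality stays the same.
GM: root G up a major third → B, giving BM.
E°: root E up a major third → G#, giving G#°.
G-7: root G up a major third → B, giving B-7.
G+: root G up a major third → B, giving B+.
AM: root A up a major third → C#, giving C#M.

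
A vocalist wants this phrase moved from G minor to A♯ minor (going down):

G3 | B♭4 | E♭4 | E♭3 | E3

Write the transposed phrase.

A#2 C#4 F#3 F#2 F##2

From G down to A♯ is a diminished seventh; apply that to each pitch.
G3 → A#2
Bb4 → C#4
Eb4 → F#3
Eb3 → F#2
E3 → F##2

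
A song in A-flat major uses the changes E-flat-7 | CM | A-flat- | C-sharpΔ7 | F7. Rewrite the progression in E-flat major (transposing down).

A-flat major down to E-flat major is a perfect fourth; each chord root moves by that interval while the quality stays the same.
E-flat-7: root E-flat down a perfect fourth → Bb, giving Bb-7.
CM: root C down a perfect fourth → G, giving GM.
A-flat-: root A-flat down a perfect fourth → Eb, giving Eb-.
C-sharpΔ7: root C-sharp down a perfect fourth → G#, giving G#Δ7.
F7: root F down a perfect fourth → C, giving C7.

Bb-7 GM Eb- G#Δ7 C7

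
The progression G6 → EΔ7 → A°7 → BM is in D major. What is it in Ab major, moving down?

D major down to Ab major is an augmented fourth; each chord root moves by that interval while the quality stays the same.
G6: root G down an augmented fourth → Db, giving Db6.
EΔ7: root E down an augmented fourth → Bb, giving BbΔ7.
A°7: root A down an augmented fourth → Eb, giving Eb°7.
BM: root B down an augmented fourth → F, giving FM.

Db6 BbΔ7 Eb°7 FM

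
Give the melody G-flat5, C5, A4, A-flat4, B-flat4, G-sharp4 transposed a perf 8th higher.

Gb6 C6 A5 Ab5 Bb5 G#5

Gb5 gives Gb6
C5 gives C6
A4 gives A5
Ab4 gives Ab5
Bb4 gives Bb5
G#4 gives G#5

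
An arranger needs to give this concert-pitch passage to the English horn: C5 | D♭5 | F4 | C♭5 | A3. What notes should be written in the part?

The English horn sounds a perfect fifth below written, so the written part must be a perfect fifth above concert — transpose each note up.
C5 to G5
Db5 to Ab5
F4 to C5
Cb5 to Gb5
A3 to E4

G5 Ab5 C5 Gb5 E4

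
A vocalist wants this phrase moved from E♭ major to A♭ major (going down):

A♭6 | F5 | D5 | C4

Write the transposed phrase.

From E♭ down to A♭ is a perfect fifth; apply that to each pitch.
Ab6 to Db6
F5 to Bb4
D5 to G4
C4 to F3

Db6 Bb4 G4 F3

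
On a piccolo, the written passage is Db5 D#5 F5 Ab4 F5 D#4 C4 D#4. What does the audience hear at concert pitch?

Db6 D#6 F6 Ab5 F6 D#5 C5 D#5

Written C4 on the piccolo sounds as C5, a perfect octave higher; apply that shift to every note.
Db5 → Db6
D#5 → D#6
F5 → F6
Ab4 → Ab5
F5 → F6
D#4 → D#5
C4 → C5
D#4 → D#5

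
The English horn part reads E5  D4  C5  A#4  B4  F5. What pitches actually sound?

A4 G3 F4 D#4 E4 Bb4

Written C4 on the English horn sounds as F3, a perfect fifth lower; apply that shift to every note.
E5 becomes A4
D4 becomes G3
C5 becomes F4
A#4 becomes D#4
B4 becomes E4
F5 becomes Bb4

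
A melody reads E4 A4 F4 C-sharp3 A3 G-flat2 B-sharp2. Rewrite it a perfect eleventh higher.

A5 D6 Bb5 F#4 D5 Cb4 E#4

E4 → A5
A4 → D6
F4 → Bb5
C#3 → F#4
A3 → D5
Gb2 → Cb4
B#2 → E#4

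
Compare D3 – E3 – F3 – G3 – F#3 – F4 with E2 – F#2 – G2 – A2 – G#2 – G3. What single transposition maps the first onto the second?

down a minor seventh

From D3 to E2 is 7 letter names — a seventh of some quality.
E2 to D3 is 10 semitones, which makes it a minor seventh; the second version is lower, so the direction is down.
Checking another pair — F4 → G3 — gives the same interval.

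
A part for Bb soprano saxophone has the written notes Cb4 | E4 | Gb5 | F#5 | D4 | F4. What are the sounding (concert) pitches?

Written C4 on the Bb soprano saxophone sounds as Bb3, a major second lower; apply that shift to every note.
Cb4 to Bbb3
E4 to D4
Gb5 to Fb5
F#5 to E5
D4 to C4
F4 to Eb4

Bbb3 D4 Fb5 E5 C4 Eb4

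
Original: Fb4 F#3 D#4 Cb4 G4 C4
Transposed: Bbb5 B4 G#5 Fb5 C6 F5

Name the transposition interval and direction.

up a perfect eleventh

From Fb4 to Bbb5 is 11 letter names — an eleventh of some quality.
Fb4 to Bbb5 is 17 semitones, which makes it a perfect eleventh; the second version is higher, so the direction is up.
Checking another pair — C4 → F5 — gives the same interval.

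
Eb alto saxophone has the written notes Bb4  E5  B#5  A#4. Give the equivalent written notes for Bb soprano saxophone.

Eb4 A4 E#5 D#4

First find concert pitch: the Eb alto saxophone sounds a major sixth below written, so Bb4 E5 B#5 A#4 sounds Db4 G4 D#5 C#4.
Then write for Bb soprano saxophone: it sounds a major second below written, so the part must be a major second above concert.
Db4 → Eb4
G4 → A4
D#5 → E#5
C#4 → D#4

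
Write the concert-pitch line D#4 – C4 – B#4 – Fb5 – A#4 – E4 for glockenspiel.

D#2 C2 B#2 Fb3 A#2 E2

The glockenspiel sounds a perfect fifteenth above written, so the written part must be a perfect fifteenth below concert — transpose each note down.
D#4 -> D#2
C4 -> C2
B#4 -> B#2
Fb5 -> Fb3
A#4 -> A#2
E4 -> E2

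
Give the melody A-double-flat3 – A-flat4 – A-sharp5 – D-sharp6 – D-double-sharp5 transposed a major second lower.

Abb3 down a major second is Gbb3.
A major second down from Ab4 gives Gb4.
A major second down from A#5 gives G#5.
D#6 down a major second is C#6.
A major second down from D##5 gives C##5.

Gbb3 Gb4 G#5 C#6 C##5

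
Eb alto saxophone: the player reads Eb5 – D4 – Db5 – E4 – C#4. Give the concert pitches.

Gb4 F3 Fb4 G3 E3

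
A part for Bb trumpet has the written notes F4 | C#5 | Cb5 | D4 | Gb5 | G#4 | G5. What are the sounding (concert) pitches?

Eb4 B4 Bbb4 C4 Fb5 F#4 F5

The Bb trumpet sounds a major second below written, so transpose each written note down a major second.
F4 becomes Eb4
C#5 becomes B4
Cb5 becomes Bbb4
D4 becomes C4
Gb5 becomes Fb5
G#4 becomes F#4
G5 becomes F5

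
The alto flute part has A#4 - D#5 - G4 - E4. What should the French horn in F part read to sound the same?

B#4 E#5 A4 F#4

First find concert pitch: the alto flute sounds a perfect fourth below written, so A#4 D#5 G4 E4 sounds E#4 A#4 D4 B3.
Then write for French horn in F: it sounds a perfect fifth below written, so the part must be a perfect fifth above concert.
E#4 → B#4
A#4 → E#5
D4 → A4
B3 → F#4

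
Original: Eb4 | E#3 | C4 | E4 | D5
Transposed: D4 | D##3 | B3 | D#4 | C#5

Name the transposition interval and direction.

down a minor second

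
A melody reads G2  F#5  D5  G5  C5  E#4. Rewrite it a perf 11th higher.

G2 to C4
F#5 to B6
D5 to G6
G5 to C7
C5 to F6
E#4 to A#5

C4 B6 G6 C7 F6 A#5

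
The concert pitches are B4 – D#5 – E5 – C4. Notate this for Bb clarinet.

C#5 E#5 F#5 D4

Written C4 sounds as Bb3 on the Bb clarinet, so concert pitches are written a major second up.
B4 becomes C#5
D#5 becomes E#5
E5 becomes F#5
C4 becomes D4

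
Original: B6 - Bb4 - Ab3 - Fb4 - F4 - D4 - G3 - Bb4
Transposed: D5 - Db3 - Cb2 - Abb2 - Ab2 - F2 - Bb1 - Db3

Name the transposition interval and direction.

down a major thirteenth

Take the first pair: B6 → D5. B to D spans 13 letter names, so the interval is some kind of thirteenth.
D5 to B6 is 21 semitones, which makes it a major thirteenth; the second version is lower, so the direction is down.
Checking another pair — Bb4 → Db3 — gives the same interval.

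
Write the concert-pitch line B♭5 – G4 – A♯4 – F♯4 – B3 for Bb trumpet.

C6 A4 B#4 G#4 C#4

The Bb trumpet sounds a major second below written, so the written part must be a major second above concert — transpose each note up.
Bb5 gives C6
G4 gives A4
A#4 gives B#4
F#4 gives G#4
B3 gives C#4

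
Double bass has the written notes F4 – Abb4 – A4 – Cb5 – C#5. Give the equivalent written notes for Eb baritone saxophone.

D5 Fb5 F#5 Ab5 A#5

First find concert pitch: the double bass sounds a perfect octave below written, so F4 Abb4 A4 Cb5 C#5 sounds F3 Abb3 A3 Cb4 C#4.
Then write for Eb baritone saxophone: it sounds a major thirteenth below written, so the part must be a major thirteenth above concert.
F3 → D5
Abb3 → Fb5
A3 → F#5
Cb4 → Ab5
C#4 → A#5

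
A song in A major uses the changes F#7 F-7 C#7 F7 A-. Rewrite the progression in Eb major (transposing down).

C7 Cb-7 G7 Cb7 Eb-

A major down to Eb major is an augmented fourth; each chord root moves by that interval while the quality stays the same.
F#7: root F# down an augmented fourth → C, giving C7.
F-7: root F down an augmented fourth → Cb, giving Cb-7.
C#7: root C# down an augmented fourth → G, giving G7.
F7: root F down an augmented fourth → Cb, giving Cb7.
A-: root A down an augmented fourth → Eb, giving Eb-.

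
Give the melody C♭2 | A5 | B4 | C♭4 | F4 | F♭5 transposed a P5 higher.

Cb2 -> Gb2
A5 -> E6
B4 -> F#5
Cb4 -> Gb4
F4 -> C5
Fb5 -> Cb6

Gb2 E6 F#5 Gb4 C5 Cb6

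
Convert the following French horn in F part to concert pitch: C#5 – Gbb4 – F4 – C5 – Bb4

F#4 Cbb4 Bb3 F4 Eb4

The French horn in F sounds a perfect fifth below written, so transpose each written note down a perfect fifth.
C#5 -> F#4
Gbb4 -> Cbb4
F4 -> Bb3
C5 -> F4
Bb4 -> Eb4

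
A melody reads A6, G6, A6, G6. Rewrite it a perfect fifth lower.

D6 C6 D6 C6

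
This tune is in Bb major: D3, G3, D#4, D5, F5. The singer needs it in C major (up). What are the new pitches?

E3 A3 E#4 E5 G5

From Bb up to C is a major second; apply that to each pitch.
D3 → E3
G3 → A3
D#4 → E#4
D5 → E5
F5 → G5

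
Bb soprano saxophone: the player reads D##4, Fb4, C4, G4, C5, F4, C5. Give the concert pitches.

C##4 Ebb4 Bb3 F4 Bb4 Eb4 Bb4

The Bb soprano saxophone sounds a major second below written, so transpose each written note down a major second.
D##4 becomes C##4
Fb4 becomes Ebb4
C4 becomes Bb3
G4 becomes F4
C5 becomes Bb4
F4 becomes Eb4
C5 becomes Bb4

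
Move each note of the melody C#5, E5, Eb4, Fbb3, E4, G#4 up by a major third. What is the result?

E#5 G#5 G4 Abb3 G#4 B#4

C#5: a third up reaches E, and 4 semitones makes it E#5.
A major third up from E5 gives G#5.
Eb4: a third up reaches G, and 4 semitones makes it G4.
A major third up from Fbb3 gives Abb3.
E4 up a major third is G#4.
G#4 up a major third is B#4.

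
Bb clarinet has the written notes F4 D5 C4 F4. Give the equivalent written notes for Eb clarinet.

First find concert pitch: the Bb clarinet sounds a major second below written, so F4 D5 C4 F4 sounds Eb4 C5 Bb3 Eb4.
Then write for Eb clarinet: it sounds a minor third above written, so the part must be a minor third below concert.
Eb4 → C4
C5 → A4
Bb3 → G3
Eb4 → C4

C4 A4 G3 C4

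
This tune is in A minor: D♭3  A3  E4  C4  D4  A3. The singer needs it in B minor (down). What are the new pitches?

A minor to B minor down is a minor seventh, so every note moves down by that interval.
Db3 to Eb2
A3 to B2
E4 to F#3
C4 to D3
D4 to E3
A3 to B2

Eb2 B2 F#3 D3 E3 B2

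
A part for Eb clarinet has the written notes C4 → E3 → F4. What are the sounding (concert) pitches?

Eb4 G3 Ab4

Written C4 on the Eb clarinet sounds as Eb4, a minor third higher; apply that shift to every note.
C4 becomes Eb4
E3 becomes G3
F4 becomes Ab4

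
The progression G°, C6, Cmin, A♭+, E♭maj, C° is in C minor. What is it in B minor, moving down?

C minor down to B minor is a minor second; each chord root moves by that interval while the quality stays the same.
G°: root G down a minor second → F#, giving F#°.
C6: root C down a minor second → B, giving B6.
Cmin: root C down a minor second → B, giving Bmin.
A♭+: root A♭ down a minor second → G, giving G+.
E♭maj: root E♭ down a minor second → D, giving Dmaj.
C°: root C down a minor second → B, giving B°.

F#° B6 Bmin G+ Dmaj B°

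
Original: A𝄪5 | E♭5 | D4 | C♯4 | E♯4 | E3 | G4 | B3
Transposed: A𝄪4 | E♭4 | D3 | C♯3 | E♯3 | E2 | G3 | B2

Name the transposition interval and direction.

down a perfect octave

From A##5 to A##4 is 8 letter names — an octave of some quality.
A##4 to A##5 is 12 semitones, which makes it a perfect octave; the second version is lower, so the direction is down.
Checking another pair — B3 → B2 — gives the same interval.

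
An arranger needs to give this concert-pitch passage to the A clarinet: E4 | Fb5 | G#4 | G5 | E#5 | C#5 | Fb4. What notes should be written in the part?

Written C4 sounds as A3 on the A clarinet, so concert pitches are written a minor third up.
E4 -> G4
Fb5 -> Abb5
G#4 -> B4
G5 -> Bb5
E#5 -> G#5
C#5 -> E5
Fb4 -> Abb4

G4 Abb5 B4 Bb5 G#5 E5 Abb4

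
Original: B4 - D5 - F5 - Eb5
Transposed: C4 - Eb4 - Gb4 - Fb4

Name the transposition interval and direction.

down a major seventh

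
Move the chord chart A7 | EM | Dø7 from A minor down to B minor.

B7 F#M Eø7

A minor down to B minor is a minor seventh; each chord root moves by that interval while the quality stays the same.
A7: root A down a minor seventh → B, giving B7.
EM: root E down a minor seventh → F#, giving F#M.
Dø7: root D down a minor seventh → E, giving Eø7.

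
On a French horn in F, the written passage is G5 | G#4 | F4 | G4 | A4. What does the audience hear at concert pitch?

C5 C#4 Bb3 C4 D4

Written C4 on the French horn in F sounds as F3, a perfect fifth lower; apply that shift to every note.
G5 to C5
G#4 to C#4
F4 to Bb3
G4 to C4
A4 to D4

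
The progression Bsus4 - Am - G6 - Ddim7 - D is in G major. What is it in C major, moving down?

G major down to C major is a perfect fifth; each chord root moves by that interval while the quality stays the same.
Bsus4: root B down a perfect fifth → E, giving Esus4.
Am: root A down a perfect fifth → D, giving Dm.
G6: root G down a perfect fifth → C, giving C6.
Ddim7: root D down a perfect fifth → G, giving Gdim7.
D: root D down a perfect fifth → G, giving G.

Esus4 Dm C6 Gdim7 G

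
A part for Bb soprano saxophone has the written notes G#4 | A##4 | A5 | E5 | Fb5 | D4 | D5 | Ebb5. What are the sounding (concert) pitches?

F#4 G##4 G5 D5 Ebb5 C4 C5 Dbb5

Written C4 on the Bb soprano saxophone sounds as Bb3, a major second lower; apply that shift to every note.
G#4 -> F#4
A##4 -> G##4
A5 -> G5
E5 -> D5
Fb5 -> Ebb5
D4 -> C4
D5 -> C5
Ebb5 -> Dbb5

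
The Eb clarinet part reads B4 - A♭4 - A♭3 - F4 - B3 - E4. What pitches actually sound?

D5 Cb5 Cb4 Ab4 D4 G4

The Eb clarinet sounds a minor third above written, so transpose each written note up a minor third.
B4 -> D5
Ab4 -> Cb5
Ab3 -> Cb4
F4 -> Ab4
B3 -> D4
E4 -> G4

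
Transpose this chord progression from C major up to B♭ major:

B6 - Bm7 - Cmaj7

A6 Am7 Bbmaj7

C major up to B♭ major is a minor seventh; each chord root moves by that interval while the quality stays the same.
B6: root B up a minor seventh → A, giving A6.
Bm7: root B up a minor seventh → A, giving Am7.
Cmaj7: root C up a minor seventh → Bb, giving Bbmaj7.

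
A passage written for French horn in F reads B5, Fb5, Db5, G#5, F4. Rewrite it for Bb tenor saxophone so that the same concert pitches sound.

F#6 Cb6 Ab5 D#6 C5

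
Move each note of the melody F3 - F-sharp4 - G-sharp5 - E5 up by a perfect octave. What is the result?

F4 F#5 G#6 E6

F3 up a perfect octave is F4.
F#4: an octave up reaches F, and 12 semitones makes it F#5.
A perfect octave up from G#5 gives G#6.
A perfect octave up from E5 gives E6.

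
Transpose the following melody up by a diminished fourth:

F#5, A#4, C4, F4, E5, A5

F#5: a fourth up reaches B, and 4 semitones makes it Bb5.
A#4: a fourth up reaches D, and 4 semitones makes it D5.
C4 up a diminished fourth is Fb4.
A diminished fourth up from F4 gives Bbb4.
E5: a fourth up reaches A, and 4 semitones makes it Ab5.
A diminished fourth up from A5 gives Db6.

Bb5 D5 Fb4 Bbb4 Ab5 Db6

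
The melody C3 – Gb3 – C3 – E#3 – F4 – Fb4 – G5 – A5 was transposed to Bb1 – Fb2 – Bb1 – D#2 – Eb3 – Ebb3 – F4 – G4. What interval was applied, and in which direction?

down a major ninth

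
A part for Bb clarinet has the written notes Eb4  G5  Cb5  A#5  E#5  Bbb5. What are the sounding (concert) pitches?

Written C4 on the Bb clarinet sounds as Bb3, a major second lower; apply that shift to every note.
Eb4 gives Db4
G5 gives F5
Cb5 gives Bbb4
A#5 gives G#5
E#5 gives D#5
Bbb5 gives Abb5

Db4 F5 Bbb4 G#5 D#5 Abb5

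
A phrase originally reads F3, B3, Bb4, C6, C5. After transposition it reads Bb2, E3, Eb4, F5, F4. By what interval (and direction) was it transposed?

down a perfect fifth

From F3 to Bb2 is 5 letter names — a fifth of some quality.
Bb2 to F3 is 7 semitones, which makes it a perfect fifth; the second version is lower, so the direction is down.
Checking another pair — C5 → F4 — gives the same interval.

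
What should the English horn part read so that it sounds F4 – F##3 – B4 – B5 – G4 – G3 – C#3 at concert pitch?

C5 C##4 F#5 F#6 D5 D4 G#3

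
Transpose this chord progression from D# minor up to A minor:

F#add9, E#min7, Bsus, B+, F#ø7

Cadd9 Bmin7 Fsus F+ Cø7

D# minor up to A minor is a diminished fifth; each chord root moves by that interval while the quality stays the same.
F#add9: root F# up a diminished fifth → C, giving Cadd9.
E#min7: root E# up a diminished fifth → B, giving Bmin7.
Bsus: root B up a diminished fifth → F, giving Fsus.
B+: root B up a diminished fifth → F, giving F+.
F#ø7: root F# up a diminished fifth → C, giving Cø7.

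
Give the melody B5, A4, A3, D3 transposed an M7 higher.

B5 up a major seventh is A#6.
A major seventh up from A4 gives G#5.
A major seventh up from A3 gives G#4.
D3 up a major seventh is C#4.

A#6 G#5 G#4 C#4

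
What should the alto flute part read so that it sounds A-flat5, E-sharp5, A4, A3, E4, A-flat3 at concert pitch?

Db6 A#5 D5 D4 A4 Db4

The alto flute sounds a perfect fourth below written, so the written part must be a perfect fourth above concert — transpose each note up.
Ab5 gives Db6
E#5 gives A#5
A4 gives D5
A3 gives D4
E4 gives A4
Ab3 gives Db4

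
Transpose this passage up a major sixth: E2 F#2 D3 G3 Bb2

C#3 D#3 B3 E4 G3

E2 becomes C#3
F#2 becomes D#3
D3 becomes B3
G3 becomes E4
Bb2 becomes G3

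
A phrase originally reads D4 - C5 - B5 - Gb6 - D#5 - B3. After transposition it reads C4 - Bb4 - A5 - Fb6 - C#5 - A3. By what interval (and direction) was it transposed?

down a major second

Take the first pair: D4 → C4. D to C spans 2 letter names, so the interval is some kind of second.
C4 to D4 is 2 semitones, which makes it a major second; the second version is lower, so the direction is down.
Checking another pair — B3 → A3 — gives the same interval.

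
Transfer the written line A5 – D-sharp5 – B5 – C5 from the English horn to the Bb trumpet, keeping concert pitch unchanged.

E5 A#4 F#5 G4

First find concert pitch: the English horn sounds a perfect fifth below written, so A5 D-sharp5 B5 C5 sounds D5 G#4 E5 F4.
Then write for Bb trumpet: it sounds a major second below written, so the part must be a major second above concert.
D5 → E5
G#4 → A#4
E5 → F#5
F4 → G4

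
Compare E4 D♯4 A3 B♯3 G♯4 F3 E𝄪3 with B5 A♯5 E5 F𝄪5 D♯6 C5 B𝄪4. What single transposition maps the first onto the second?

up a perfect twelfth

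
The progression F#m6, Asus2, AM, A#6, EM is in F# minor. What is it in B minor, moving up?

Bm6 Dsus2 DM D#6 AM

F# minor up to B minor is a perfect fourth; each chord root moves by that interval while the quality stays the same.
F#m6: root F# up a perfect fourth → B, giving Bm6.
Asus2: root A up a perfect fourth → D, giving Dsus2.
AM: root A up a perfect fourth → D, giving DM.
A#6: root A# up a perfect fourth → D#, giving D#6.
EM: root E up a perfect fourth → A, giving AM.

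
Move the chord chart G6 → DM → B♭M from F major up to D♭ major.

Eb6 BbM GbM

F major up to D♭ major is a minor sixth; each chord root moves by that interval while the quality stays the same.
G6: root G up a minor sixth → Eb, giving Eb6.
DM: root D up a minor sixth → Bb, giving BbM.
B♭M: root B♭ up a minor sixth → Gb, giving GbM.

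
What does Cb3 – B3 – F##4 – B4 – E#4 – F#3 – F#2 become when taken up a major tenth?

Eb4 D#5 A##5 D#6 G##5 A#4 A#3

Cb3 up a major tenth is Eb4.
B3 up a major tenth is D#5.
A major tenth up from F##4 gives A##5.
A major tenth up from B4 gives D#6.
E#4: a tenth up reaches G, and 16 semitones makes it G##5.
A major tenth up from F#3 gives A#4.
F#2: a tenth up reaches A, and 16 semitones makes it A#3.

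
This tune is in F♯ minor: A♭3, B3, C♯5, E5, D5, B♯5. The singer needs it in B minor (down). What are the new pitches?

Db3 E3 F#4 A4 G4 E#5

From F♯ down to B is a perfect fifth; apply that to each pitch.
Ab3 to Db3
B3 to E3
C#5 to F#4
E5 to A4
D5 to G4
B#5 to E#5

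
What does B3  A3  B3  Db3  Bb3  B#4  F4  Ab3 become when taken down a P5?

B3 gives E3
A3 gives D3
B3 gives E3
Db3 gives Gb2
Bb3 gives Eb3
B#4 gives E#4
F4 gives Bb3
Ab3 gives Db3

E3 D3 E3 Gb2 Eb3 E#4 Bb3 Db3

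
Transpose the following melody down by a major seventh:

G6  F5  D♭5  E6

Ab5 Gb4 Ebb4 F5

G6 gives Ab5
F5 gives Gb4
Db5 gives Ebb4
E6 gives F5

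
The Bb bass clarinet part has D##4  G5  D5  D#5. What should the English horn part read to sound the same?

G##3 C5 G4 G#4

First find concert pitch: the Bb bass clarinet sounds a major ninth below written, so D##4 G5 D5 D#5 sounds C##3 F4 C4 C#4.
Then write for English horn: it sounds a perfect fifth below written, so the part must be a perfect fifth above concert.
C##3 → G##3
F4 → C5
C4 → G4
C#4 → G#4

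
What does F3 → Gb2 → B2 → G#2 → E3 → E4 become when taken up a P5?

F3 gives C4
Gb2 gives Db3
B2 gives F#3
G#2 gives D#3
E3 gives B3
E4 gives B4

C4 Db3 F#3 D#3 B3 B4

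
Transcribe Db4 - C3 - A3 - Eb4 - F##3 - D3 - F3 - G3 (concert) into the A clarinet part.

The A clarinet sounds a minor third below written, so the written part must be a minor third above concert — transpose each note up.
Db4 gives Fb4
C3 gives Eb3
A3 gives C4
Eb4 gives Gb4
F##3 gives A#3
D3 gives F3
F3 gives Ab3
G3 gives Bb3

Fb4 Eb3 C4 Gb4 A#3 F3 Ab3 Bb3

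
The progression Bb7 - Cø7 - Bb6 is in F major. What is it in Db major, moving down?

Gb7 Abø7 Gb6

F major down to Db major is a major third; each chord root moves by that interval while the quality stays the same.
Bb7: root Bb down a major third → Gb, giving Gb7.
Cø7: root C down a major third → Ab, giving Abø7.
Bb6: root Bb down a major third → Gb, giving Gb6.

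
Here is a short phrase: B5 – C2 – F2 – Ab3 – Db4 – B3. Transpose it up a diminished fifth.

B5 becomes F6
C2 becomes Gb2
F2 becomes Cb3
Ab3 becomes Ebb4
Db4 becomes Abb4
B3 becomes F4

F6 Gb2 Cb3 Ebb4 Abb4 F4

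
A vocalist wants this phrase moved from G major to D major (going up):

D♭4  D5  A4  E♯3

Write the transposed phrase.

G major to D major up is a perfect fifth, so every note moves up by that interval.
Db4 becomes Ab4
D5 becomes A5
A4 becomes E5
E#3 becomes B#3

Ab4 A5 E5 B#3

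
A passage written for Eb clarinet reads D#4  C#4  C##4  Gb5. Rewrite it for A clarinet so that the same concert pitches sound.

First find concert pitch: the Eb clarinet sounds a minor third above written, so D#4 C#4 C##4 Gb5 sounds F#4 E4 E#4 Bbb5.
Then write for A clarinet: it sounds a minor third below written, so the part must be a minor third above concert.
F#4 → A4
E4 → G4
E#4 → G#4
Bbb5 → Dbb6

A4 G4 G#4 Dbb6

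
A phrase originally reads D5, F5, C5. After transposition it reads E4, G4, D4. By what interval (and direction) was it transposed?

down a minor seventh

Take the first pair: D5 → E4. D to E spans 7 letter names, so the interval is some kind of seventh.
E4 to D5 is 10 semitones, which makes it a minor seventh; the second version is lower, so the direction is down.
Checking another pair — C5 → D4 — gives the same interval.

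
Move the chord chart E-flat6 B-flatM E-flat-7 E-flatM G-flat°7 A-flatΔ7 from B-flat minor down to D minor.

B-flat minor down to D minor is a minor sixth; each chord root moves by that interval while the quality stays the same.
E-flat6: root E-flat down a minor sixth → G, giving G6.
B-flatM: root B-flat down a minor sixth → D, giving DM.
E-flat-7: root E-flat down a minor sixth → G, giving G-7.
E-flatM: root E-flat down a minor sixth → G, giving GM.
G-flat°7: root G-flat down a minor sixth → Bb, giving Bb°7.
A-flatΔ7: root A-flat down a minor sixth → C, giving CΔ7.

G6 DM G-7 GM Bb°7 CΔ7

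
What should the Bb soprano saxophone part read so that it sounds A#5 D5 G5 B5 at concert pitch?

B#5 E5 A5 C#6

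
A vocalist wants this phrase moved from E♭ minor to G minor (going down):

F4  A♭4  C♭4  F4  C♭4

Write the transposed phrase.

A3 C4 Eb3 A3 Eb3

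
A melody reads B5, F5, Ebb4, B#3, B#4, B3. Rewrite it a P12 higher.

F#7 C7 Bbb5 F##5 F##6 F#5

B5 becomes F#7
F5 becomes C7
Ebb4 becomes Bbb5
B#3 becomes F##5
B#4 becomes F##6
B3 becomes F#5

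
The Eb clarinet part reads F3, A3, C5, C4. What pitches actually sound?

Ab3 C4 Eb5 Eb4

The Eb clarinet sounds a minor third above written, so transpose each written note up a minor third.
F3 gives Ab3
A3 gives C4
C5 gives Eb5
C4 gives Eb4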